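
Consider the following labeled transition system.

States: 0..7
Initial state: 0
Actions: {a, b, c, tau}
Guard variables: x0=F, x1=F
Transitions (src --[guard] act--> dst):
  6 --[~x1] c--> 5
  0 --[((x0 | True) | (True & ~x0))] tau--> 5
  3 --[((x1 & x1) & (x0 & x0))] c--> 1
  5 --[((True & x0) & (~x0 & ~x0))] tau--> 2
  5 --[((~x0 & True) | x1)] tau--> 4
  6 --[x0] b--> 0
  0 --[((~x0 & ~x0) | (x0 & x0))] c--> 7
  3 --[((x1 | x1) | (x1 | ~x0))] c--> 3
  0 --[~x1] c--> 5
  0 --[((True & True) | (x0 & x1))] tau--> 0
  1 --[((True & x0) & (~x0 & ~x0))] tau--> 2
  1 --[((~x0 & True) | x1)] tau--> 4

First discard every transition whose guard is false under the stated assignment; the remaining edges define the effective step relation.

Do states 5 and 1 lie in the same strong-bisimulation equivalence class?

Answer: BISIMILAR

Analysis:
Compute ~ classes (split until stable):
  π0 = {{0,1,2,3,4,5,6,7}}
  π1 = {{0},{1,5},{2,4,7},{3,6}}
  π2 = {{0},{1,5},{2,4,7},{3},{6}}
5 equivalence class(es) (converged in 3)
class of 5: {1,5}; class of 1: {1,5}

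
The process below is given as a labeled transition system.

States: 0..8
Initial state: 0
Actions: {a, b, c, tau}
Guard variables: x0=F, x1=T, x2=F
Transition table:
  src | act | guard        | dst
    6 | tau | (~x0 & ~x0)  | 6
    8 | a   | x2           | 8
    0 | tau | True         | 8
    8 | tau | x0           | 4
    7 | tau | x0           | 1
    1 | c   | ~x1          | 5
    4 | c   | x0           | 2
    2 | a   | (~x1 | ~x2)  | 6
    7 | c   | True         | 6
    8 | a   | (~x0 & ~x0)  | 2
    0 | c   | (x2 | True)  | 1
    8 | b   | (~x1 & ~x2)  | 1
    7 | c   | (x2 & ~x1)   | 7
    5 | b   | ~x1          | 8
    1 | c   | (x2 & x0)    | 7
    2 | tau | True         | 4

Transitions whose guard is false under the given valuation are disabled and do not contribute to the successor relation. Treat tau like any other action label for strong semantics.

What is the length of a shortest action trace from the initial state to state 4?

Answer: 3

Trace:
Breadth-first toward 4:
  Layer 0: {0}
  Layer 1: {1,8}
  Layer 2: {2}
  Layer 3: {4,6}
4 enters at depth 3; path tau·a·tau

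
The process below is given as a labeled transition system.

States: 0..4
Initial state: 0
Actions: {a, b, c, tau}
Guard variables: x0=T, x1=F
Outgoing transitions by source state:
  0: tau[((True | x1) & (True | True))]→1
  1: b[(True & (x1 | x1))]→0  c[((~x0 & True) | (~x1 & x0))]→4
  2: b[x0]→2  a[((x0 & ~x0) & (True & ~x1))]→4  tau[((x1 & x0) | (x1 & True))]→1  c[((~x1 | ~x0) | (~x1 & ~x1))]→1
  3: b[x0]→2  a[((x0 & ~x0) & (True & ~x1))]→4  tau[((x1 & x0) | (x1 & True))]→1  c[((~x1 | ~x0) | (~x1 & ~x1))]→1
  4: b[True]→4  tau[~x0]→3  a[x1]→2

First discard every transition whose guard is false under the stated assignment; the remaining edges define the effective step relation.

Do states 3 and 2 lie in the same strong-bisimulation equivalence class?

Refine partition for ~:
  round 0: {{0,1,2,3,4}}
  round 1: {{0},{1},{2,3},{4}}
stable after 2 split(s): 4 block(s)
class of 3: {2,3}; class of 2: {2,3}

Answer: BISIMILAR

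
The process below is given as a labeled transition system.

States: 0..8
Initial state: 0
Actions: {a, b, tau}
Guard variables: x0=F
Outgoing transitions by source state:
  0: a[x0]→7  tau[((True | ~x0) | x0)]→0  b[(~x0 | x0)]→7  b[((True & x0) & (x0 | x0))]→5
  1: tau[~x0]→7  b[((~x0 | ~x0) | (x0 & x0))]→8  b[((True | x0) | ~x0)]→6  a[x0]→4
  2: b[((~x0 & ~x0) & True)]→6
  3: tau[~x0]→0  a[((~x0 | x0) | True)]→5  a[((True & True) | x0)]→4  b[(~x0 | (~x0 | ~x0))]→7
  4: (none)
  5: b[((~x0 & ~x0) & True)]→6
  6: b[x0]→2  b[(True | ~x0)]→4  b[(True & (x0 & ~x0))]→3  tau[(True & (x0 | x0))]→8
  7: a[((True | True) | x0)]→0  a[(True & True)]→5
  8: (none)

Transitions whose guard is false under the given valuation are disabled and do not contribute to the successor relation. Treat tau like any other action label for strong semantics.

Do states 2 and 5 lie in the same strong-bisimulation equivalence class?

Answer: BISIMILAR

Working:
Refine partition for ~:
  P[0] = {{0,1,2,3,4,5,6,7,8}}
  P[1] = {{0,1},{2,5,6},{3},{4,8},{7}}
  P[2] = {{0},{1},{2,5},{3},{4,8},{6},{7}}
Fixed point at round 3; 7 class(es).
class of 2: {2,5}; class of 5: {2,5}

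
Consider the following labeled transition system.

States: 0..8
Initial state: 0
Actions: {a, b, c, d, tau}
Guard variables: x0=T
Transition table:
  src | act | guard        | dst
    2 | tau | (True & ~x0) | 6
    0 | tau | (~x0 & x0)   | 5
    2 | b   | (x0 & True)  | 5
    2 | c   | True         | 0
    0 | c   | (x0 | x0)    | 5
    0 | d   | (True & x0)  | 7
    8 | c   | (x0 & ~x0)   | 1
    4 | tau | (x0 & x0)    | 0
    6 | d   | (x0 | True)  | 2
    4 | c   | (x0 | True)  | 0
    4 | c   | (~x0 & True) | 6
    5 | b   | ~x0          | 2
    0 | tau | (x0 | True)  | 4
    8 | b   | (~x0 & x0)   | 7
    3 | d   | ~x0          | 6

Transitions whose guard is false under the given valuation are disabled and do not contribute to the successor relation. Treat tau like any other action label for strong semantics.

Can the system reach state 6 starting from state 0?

Guard filter leaves 8 enabled edge(s).
L0 = {0}
L1 = {4,5,7}  total {0,4,5,7}
Reach set: {0,4,5,7}

Answer: UNREACHABLE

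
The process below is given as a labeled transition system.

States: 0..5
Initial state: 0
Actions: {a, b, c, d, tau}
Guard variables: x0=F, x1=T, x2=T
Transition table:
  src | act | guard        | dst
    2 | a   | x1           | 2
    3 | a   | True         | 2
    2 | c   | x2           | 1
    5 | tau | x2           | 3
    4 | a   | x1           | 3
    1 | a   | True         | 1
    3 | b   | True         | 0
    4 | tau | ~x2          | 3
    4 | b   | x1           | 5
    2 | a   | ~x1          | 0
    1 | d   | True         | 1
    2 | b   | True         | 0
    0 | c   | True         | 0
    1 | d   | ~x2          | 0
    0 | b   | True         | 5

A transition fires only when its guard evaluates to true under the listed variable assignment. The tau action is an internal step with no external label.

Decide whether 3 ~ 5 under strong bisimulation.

Answer: NOT BISIMILAR

Trace:
Compute ~ classes (split until stable):
  round 0: {{0,1,2,3,4,5}}
  round 1: {{0},{1},{2},{3,4},{5}}
  round 2: {{0},{1},{2},{3},{4},{5}}
6 equivalence class(es) (converged in 3)
class of 3: {3}; class of 5: {5}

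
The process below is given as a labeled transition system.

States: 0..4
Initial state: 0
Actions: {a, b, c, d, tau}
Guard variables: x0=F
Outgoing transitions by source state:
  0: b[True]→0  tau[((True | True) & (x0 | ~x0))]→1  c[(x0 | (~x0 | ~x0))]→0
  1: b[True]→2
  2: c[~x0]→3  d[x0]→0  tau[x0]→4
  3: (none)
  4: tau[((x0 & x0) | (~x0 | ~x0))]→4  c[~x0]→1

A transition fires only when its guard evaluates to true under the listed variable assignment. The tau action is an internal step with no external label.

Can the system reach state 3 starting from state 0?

Answer: REACHABLE

Working:
After dropping false guards: 7 live edges.
L0 = {0}
L1 = {1}  total {0,1}
L2 = {2}  total {0,1,2}
L3 = {3}  total {0,1,2,3}
Reach set: {0,1,2,3}
Path to 3: tau·b·c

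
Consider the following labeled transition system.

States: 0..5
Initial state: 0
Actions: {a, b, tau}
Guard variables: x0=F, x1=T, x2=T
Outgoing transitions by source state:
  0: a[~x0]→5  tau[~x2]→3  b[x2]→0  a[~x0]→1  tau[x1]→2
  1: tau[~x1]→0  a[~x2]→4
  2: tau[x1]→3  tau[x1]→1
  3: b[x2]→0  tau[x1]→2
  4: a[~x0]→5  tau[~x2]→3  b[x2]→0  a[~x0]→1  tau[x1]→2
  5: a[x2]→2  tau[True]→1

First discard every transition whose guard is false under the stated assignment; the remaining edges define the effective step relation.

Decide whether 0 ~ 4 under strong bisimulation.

Answer: BISIMILAR

Analysis:
Refine partition for ~:
  P[0] = {{0,1,2,3,4,5}}
  P[1] = {{0,4},{1},{2},{3},{5}}
stable after 2 split(s): 5 block(s)
class of 0: {0,4}; class of 4: {0,4}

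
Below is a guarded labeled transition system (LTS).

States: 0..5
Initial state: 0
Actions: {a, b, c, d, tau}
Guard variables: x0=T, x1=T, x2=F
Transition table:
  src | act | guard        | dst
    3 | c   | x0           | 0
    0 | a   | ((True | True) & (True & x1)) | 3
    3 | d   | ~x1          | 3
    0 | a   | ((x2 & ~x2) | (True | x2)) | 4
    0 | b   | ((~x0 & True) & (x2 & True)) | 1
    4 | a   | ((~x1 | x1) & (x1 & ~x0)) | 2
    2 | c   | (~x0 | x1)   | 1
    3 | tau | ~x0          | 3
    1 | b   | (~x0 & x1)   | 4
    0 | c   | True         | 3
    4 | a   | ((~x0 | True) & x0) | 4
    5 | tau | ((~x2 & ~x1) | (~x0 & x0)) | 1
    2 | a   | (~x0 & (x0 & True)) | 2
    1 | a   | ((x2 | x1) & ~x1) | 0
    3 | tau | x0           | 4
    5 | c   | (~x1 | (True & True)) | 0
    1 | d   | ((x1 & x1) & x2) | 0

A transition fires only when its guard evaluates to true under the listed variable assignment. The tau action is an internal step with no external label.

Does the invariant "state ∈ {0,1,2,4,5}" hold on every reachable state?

Inv-set: {0,1,2,4,5}
Reach set: {0,3,4}
  0: ✓
  3: VIOLATES
  4: ✓
witness against invariant: a → 3

Answer: INVARIANT VIOLATED at state 3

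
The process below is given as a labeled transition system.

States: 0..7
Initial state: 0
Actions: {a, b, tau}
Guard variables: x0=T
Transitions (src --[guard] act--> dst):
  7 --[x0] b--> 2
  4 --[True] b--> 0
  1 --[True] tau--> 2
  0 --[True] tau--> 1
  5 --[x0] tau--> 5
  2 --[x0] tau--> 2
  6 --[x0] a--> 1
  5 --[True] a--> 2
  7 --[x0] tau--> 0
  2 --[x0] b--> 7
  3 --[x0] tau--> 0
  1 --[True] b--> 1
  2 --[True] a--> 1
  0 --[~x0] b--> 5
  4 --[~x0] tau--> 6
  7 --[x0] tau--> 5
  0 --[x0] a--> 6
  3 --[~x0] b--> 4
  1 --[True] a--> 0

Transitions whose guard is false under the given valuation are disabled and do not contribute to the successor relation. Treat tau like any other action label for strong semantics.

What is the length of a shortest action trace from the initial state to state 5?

Answer: 4

Trace:
Breadth-first toward 5:
  depth 0: {0}
  depth 1: {1,6}
  depth 2: {2}
  depth 3: {7}
  depth 4: {5}
first hit 5 at d=4 via tau·tau·b·tau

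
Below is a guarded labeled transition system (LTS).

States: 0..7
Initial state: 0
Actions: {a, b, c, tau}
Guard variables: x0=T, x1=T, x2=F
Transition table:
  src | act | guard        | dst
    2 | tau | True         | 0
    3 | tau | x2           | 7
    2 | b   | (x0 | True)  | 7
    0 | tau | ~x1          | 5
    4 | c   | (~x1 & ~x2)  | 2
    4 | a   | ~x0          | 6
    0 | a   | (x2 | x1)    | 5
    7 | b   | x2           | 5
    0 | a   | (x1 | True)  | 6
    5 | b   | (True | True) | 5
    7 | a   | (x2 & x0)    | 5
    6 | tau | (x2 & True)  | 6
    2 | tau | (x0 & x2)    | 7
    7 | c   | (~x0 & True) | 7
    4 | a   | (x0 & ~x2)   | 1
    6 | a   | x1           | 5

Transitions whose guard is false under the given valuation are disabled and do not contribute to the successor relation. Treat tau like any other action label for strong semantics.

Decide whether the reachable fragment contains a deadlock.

R = {0,5,6}
  0: a→5  a→6  [2 out]
  5: b→5  [1 out]
  6: a→5  [1 out]

Answer: DEADLOCK-FREE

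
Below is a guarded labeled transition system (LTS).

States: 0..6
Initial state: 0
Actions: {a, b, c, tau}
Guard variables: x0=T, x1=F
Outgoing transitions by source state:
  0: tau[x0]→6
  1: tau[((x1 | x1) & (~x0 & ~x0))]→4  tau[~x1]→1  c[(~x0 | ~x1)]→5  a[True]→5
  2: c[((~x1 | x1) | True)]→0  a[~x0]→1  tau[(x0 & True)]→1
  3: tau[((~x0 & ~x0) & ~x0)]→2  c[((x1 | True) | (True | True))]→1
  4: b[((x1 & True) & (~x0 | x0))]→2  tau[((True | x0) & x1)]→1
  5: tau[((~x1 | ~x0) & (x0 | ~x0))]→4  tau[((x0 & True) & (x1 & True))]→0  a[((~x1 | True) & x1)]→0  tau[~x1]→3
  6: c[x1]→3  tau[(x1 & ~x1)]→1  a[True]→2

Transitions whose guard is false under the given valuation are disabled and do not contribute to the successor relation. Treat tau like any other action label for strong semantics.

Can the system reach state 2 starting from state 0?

After dropping false guards: 10 live edges.
depth 0: {0}
depth 1: {6}  cumulative {0,6}
depth 2: {2}  cumulative {0,2,6}
depth 3: {1}  cumulative {0,1,2,6}
depth 4: {5}  cumulative {0,1,2,5,6}
depth 5: {3,4}  cumulative {0,1,2,3,4,5,6}
Reachable = {0,1,2,3,4,5,6}
witness 2: tau·a

Answer: REACHABLE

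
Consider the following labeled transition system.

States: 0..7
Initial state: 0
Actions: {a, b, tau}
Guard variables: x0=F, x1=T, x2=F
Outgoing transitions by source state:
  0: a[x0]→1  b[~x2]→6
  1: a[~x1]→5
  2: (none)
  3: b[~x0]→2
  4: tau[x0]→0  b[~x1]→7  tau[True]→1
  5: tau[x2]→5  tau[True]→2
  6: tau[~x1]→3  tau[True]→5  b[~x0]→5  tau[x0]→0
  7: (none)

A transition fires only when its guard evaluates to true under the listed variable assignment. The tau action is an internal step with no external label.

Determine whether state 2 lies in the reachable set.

Answer: REACHABLE

Working:
After dropping false guards: 6 live edges.
L0 = {0}
L1 = {6}  now seen {0,6}
L2 = {5}  now seen {0,5,6}
L3 = {2}  now seen {0,2,5,6}
Reach set: {0,2,5,6}
Path to 2: b·tau·tau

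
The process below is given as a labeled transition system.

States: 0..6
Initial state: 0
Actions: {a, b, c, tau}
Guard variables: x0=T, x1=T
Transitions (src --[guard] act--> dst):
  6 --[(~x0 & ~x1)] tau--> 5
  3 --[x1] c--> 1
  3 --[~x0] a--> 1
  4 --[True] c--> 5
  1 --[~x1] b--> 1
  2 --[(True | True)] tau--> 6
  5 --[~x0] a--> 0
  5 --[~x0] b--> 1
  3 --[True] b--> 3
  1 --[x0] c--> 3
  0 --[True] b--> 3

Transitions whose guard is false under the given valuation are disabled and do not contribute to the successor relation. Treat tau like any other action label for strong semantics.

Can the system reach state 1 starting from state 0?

Answer: REACHABLE

Trace:
After dropping false guards: 6 live edges.
Layer 0: {0}
Layer 1: {3}  total {0,3}
Layer 2: {1}  total {0,1,3}
Reach set: {0,1,3}
witness 1: b·c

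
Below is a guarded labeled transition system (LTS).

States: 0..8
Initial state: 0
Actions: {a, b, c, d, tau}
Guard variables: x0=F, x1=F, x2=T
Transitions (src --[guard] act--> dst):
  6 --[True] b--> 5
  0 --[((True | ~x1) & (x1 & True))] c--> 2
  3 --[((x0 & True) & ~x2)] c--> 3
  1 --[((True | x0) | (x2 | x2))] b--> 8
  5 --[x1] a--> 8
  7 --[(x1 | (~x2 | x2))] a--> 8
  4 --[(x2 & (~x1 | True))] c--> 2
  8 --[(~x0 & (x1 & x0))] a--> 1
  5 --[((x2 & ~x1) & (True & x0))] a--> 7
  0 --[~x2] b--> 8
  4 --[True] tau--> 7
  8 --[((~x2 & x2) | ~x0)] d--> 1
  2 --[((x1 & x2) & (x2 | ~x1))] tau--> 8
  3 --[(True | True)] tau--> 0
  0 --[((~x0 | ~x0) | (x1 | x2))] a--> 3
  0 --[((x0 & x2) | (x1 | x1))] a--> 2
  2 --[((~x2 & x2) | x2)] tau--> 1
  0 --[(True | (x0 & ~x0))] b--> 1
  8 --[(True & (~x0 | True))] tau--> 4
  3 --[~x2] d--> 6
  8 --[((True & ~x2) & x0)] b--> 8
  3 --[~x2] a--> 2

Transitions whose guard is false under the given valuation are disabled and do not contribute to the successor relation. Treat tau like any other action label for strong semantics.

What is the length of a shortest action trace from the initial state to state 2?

Layered search for 2:
  depth 0: {0}
  depth 1: {1,3}
  depth 2: {8}
  depth 3: {4}
  depth 4: {2,7}
depth(2)=4, e.g. b·b·tau·c

Answer: 4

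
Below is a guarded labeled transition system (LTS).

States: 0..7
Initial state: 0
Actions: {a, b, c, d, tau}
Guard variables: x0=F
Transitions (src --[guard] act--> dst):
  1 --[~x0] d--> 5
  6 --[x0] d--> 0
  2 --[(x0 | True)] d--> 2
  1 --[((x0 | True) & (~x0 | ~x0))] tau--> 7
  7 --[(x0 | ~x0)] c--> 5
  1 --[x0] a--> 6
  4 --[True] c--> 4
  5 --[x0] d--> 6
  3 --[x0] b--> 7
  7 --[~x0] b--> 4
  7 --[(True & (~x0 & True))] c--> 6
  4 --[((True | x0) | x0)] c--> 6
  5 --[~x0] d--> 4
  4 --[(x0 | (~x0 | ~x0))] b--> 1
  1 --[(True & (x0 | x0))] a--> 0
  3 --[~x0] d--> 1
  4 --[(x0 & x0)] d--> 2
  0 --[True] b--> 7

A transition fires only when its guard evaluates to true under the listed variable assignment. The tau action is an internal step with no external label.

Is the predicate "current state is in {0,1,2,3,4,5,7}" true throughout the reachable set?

Answer: INVARIANT VIOLATED at state 6

Working:
Inv-set: {0,1,2,3,4,5,7}
Reachable = {0,1,4,5,6,7}
  0: safe
  1: safe
  4: safe
  5: safe
  6: VIOLATES
  7: safe
witness against invariant: b·c → 6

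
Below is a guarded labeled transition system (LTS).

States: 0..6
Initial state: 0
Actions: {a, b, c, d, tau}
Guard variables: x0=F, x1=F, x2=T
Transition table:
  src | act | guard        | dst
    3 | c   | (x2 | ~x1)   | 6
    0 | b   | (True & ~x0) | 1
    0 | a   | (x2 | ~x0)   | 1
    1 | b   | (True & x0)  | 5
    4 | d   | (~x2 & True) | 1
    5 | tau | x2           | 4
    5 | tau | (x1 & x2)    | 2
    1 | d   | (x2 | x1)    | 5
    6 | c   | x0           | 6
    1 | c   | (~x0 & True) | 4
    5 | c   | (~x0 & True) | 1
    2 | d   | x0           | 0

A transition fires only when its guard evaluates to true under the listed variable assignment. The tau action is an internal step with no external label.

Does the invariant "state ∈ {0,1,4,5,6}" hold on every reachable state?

Allowed set {0,1,4,5,6}
Reach set: {0,1,4,5}
  0: safe
  1: safe
  4: safe
  5: safe

Answer: INVARIANT HOLDS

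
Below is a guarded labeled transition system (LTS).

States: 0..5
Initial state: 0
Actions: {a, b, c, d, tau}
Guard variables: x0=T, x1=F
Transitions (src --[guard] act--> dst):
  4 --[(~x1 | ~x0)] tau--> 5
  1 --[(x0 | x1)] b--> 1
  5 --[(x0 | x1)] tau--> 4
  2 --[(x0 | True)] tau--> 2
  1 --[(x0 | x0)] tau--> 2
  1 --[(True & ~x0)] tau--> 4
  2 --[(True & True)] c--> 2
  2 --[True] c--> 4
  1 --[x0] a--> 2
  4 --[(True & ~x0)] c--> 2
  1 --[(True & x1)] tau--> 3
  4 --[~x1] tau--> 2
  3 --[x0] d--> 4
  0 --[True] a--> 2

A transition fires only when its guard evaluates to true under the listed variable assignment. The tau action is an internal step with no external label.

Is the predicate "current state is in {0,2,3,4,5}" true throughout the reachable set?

Answer: INVARIANT HOLDS

Working:
Safe = {0,2,3,4,5}
R = {0,2,4,5}
  0: safe
  2: safe
  4: safe
  5: safe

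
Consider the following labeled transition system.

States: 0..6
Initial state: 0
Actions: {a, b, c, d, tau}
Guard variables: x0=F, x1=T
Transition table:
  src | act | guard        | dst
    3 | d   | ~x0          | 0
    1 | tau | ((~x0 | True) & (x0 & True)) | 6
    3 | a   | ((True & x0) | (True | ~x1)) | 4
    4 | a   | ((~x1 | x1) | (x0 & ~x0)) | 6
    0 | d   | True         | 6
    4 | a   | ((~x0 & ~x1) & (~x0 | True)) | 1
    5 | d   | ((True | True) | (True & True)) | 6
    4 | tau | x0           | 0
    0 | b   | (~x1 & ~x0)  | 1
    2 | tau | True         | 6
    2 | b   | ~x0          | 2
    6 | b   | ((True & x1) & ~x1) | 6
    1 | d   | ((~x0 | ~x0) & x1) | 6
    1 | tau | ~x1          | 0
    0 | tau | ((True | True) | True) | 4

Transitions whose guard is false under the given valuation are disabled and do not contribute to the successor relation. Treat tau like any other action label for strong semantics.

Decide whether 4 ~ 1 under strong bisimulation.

Compute ~ classes (split until stable):
  P[0] = {{0,1,2,3,4,5,6}}
  P[1] = {{0},{1,5},{2},{3},{4},{6}}
Fixed point at round 2; 6 class(es).
4∈{4}, 1∈{1,5}

Answer: NOT BISIMILAR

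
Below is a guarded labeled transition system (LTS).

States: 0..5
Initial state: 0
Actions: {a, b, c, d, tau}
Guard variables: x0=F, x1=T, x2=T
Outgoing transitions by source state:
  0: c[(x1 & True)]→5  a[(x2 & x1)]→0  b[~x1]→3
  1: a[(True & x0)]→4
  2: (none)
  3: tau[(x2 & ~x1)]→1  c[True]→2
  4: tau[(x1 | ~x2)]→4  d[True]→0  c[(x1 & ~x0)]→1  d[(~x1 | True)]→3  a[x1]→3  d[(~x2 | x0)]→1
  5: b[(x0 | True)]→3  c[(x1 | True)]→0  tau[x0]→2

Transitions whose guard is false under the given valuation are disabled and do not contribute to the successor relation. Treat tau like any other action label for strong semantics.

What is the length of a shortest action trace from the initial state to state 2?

Answer: 3

Trace:
Layered search for 2:
  depth 0: {0}
  depth 1: {5}
  depth 2: {3}
  depth 3: {2}
first hit 2 at d=3 via c·b·c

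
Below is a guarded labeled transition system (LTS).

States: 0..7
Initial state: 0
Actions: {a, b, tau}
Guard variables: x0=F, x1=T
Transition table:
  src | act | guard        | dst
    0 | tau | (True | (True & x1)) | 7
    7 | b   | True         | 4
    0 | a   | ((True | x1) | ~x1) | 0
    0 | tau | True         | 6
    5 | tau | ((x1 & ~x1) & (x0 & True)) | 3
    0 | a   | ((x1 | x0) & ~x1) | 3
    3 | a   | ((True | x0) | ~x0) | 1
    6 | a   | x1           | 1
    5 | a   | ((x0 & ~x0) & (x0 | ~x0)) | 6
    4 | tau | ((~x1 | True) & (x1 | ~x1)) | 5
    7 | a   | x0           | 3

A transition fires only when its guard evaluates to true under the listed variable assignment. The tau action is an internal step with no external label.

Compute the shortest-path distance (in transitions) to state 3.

BFS to 3:
  depth 0: {0}
  depth 1: {6,7}
  depth 2: {1,4}
  depth 3: {5}
3 never appears.

Answer: UNREACHABLE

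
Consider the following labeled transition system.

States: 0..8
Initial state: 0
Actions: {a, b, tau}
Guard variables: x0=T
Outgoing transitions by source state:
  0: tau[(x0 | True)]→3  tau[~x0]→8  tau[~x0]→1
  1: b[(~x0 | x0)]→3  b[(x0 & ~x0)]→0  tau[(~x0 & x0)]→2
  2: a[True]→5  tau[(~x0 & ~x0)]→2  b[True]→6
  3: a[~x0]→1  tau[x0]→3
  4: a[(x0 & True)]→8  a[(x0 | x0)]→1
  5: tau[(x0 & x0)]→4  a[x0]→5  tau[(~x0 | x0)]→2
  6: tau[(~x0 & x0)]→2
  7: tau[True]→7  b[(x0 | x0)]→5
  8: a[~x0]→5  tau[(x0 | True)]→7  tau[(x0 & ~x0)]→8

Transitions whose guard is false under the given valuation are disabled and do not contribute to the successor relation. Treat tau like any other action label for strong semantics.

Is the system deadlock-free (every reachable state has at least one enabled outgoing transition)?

Answer: DEADLOCK-FREE

Trace:
R = {0,3}
  0: tau→3  [1 exit(s)]
  3: tau→3  [1 exit(s)]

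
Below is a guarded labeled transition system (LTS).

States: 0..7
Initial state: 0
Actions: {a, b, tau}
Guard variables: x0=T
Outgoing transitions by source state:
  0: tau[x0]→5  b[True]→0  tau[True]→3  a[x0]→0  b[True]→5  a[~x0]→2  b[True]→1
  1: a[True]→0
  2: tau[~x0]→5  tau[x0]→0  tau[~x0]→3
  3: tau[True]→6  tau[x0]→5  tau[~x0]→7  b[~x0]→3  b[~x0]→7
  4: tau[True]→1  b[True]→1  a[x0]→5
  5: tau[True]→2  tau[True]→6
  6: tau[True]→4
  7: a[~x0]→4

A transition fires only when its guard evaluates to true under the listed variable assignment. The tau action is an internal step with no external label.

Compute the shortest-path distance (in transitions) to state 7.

Layered search for 7:
  Layer 0: {0}
  Layer 1: {1,3,5}
  Layer 2: {2,6}
  Layer 3: {4}
7 never appears.

Answer: UNREACHABLE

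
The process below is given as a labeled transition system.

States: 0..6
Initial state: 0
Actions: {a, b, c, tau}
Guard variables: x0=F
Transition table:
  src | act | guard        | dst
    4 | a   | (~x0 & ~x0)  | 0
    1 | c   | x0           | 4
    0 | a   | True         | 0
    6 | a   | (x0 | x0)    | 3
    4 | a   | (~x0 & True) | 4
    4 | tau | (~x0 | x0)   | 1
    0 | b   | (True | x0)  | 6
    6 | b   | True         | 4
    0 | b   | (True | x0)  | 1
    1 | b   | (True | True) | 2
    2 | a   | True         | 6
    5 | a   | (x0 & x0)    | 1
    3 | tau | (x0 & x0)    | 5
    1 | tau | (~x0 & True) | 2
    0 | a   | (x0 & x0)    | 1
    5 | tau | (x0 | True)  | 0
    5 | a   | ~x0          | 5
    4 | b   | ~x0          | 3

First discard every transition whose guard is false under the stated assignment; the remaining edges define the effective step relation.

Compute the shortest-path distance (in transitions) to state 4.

Breadth-first toward 4:
  depth 0: {0}
  depth 1: {1,6}
  depth 2: {2,4}
4 enters at depth 2; path b·b

Answer: 2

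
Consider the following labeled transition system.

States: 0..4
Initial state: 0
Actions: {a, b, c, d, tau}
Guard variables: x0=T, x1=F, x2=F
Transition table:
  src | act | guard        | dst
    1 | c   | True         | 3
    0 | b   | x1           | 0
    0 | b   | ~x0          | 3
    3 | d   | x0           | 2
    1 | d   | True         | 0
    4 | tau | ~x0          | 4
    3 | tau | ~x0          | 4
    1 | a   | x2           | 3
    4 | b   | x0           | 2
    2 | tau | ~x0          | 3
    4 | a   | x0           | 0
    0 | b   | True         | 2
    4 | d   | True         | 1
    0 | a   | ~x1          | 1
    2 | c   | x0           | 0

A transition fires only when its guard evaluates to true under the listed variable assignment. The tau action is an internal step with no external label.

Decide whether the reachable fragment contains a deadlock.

Answer: DEADLOCK-FREE

Analysis:
R = {0,1,2,3}
  0: a→1  b→2  [2 exit(s)]
  1: c→3  d→0  [2 exit(s)]
  2: c→0  [1 exit(s)]
  3: d→2  [1 exit(s)]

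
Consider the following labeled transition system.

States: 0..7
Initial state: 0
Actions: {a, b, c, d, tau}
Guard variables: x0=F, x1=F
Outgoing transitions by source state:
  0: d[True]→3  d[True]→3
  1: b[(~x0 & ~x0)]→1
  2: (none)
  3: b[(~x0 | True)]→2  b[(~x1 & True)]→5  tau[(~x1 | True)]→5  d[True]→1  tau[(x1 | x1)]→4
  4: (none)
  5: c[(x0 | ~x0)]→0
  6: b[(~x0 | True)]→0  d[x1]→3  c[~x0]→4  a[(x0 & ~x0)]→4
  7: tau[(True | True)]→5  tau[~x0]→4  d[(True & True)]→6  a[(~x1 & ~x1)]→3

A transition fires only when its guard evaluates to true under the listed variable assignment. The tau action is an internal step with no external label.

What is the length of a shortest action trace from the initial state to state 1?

Answer: 2

Analysis:
BFS to 1:
  L0 = {0}
  L1 = {3}
  L2 = {1,2,5}
first hit 1 at d=2 via d·d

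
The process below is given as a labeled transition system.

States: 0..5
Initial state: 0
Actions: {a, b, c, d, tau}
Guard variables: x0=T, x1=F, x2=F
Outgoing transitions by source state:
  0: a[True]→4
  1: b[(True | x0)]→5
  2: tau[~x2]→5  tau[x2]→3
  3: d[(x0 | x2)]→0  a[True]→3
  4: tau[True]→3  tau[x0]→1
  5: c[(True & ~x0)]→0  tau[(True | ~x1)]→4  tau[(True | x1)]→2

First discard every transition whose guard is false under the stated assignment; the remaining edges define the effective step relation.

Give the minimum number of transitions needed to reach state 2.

Answer: 4

Analysis:
BFS to 2:
  Layer 0: {0}
  Layer 1: {4}
  Layer 2: {1,3}
  Layer 3: {5}
  Layer 4: {2}
depth(2)=4, e.g. a·tau·b·tau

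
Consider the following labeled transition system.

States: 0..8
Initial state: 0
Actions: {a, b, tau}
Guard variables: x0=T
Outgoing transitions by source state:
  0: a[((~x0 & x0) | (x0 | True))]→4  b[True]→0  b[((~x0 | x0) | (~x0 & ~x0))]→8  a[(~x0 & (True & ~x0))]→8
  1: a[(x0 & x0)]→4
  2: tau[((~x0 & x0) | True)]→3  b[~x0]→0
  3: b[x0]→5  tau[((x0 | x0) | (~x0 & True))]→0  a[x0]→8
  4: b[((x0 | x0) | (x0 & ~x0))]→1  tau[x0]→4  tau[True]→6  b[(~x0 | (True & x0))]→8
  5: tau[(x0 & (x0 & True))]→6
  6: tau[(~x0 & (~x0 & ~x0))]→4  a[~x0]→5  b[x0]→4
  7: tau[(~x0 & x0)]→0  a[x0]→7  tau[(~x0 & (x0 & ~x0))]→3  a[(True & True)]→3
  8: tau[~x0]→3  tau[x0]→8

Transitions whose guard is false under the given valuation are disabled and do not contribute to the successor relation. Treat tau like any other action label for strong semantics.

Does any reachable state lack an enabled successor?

Answer: DEADLOCK-FREE

Working:
Reachable = {0,1,4,6,8}
  0: a→4  b→0  b→8  [3 exit(s)]
  1: a→4  [1 exit(s)]
  4: b→1  b→8  tau→4  tau→6  [4 exit(s)]
  6: b→4  [1 exit(s)]
  8: tau→8  [1 exit(s)]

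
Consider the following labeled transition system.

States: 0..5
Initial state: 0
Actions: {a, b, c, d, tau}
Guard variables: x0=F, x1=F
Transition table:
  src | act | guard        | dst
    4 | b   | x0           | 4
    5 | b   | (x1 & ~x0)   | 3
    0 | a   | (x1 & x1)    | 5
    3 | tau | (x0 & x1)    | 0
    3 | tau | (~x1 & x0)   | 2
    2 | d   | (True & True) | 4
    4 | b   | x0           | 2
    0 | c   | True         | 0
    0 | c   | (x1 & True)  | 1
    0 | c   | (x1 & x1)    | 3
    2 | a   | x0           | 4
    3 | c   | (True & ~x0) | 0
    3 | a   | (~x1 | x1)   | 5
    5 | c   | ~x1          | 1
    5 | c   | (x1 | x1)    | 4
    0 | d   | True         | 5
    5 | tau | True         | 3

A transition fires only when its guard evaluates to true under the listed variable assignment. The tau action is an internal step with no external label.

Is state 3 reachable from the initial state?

Answer: REACHABLE

Trace:
After dropping false guards: 7 live edges.
Layer 0: {0}
Layer 1: {5}  total {0,5}
Layer 2: {1,3}  total {0,1,3,5}
Reachable = {0,1,3,5}
witness 3: d·tau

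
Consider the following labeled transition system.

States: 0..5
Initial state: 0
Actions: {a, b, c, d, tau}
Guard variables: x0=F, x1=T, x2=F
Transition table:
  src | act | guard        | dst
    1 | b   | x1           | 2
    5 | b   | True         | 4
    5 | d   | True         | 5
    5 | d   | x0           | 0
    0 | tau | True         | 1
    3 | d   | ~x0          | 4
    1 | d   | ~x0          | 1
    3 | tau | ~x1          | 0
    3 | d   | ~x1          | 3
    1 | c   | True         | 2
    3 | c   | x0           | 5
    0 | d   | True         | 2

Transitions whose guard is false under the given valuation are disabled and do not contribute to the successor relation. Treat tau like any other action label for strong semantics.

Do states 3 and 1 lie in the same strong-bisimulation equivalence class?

Answer: NOT BISIMILAR

Trace:
Bisimulation quotient by refinement:
  π0 = {{0,1,2,3,4,5}}
  π1 = {{0},{1},{2,4},{3},{5}}
Fixed point at round 2; 5 class(es).
[3]={3}  [1]={1}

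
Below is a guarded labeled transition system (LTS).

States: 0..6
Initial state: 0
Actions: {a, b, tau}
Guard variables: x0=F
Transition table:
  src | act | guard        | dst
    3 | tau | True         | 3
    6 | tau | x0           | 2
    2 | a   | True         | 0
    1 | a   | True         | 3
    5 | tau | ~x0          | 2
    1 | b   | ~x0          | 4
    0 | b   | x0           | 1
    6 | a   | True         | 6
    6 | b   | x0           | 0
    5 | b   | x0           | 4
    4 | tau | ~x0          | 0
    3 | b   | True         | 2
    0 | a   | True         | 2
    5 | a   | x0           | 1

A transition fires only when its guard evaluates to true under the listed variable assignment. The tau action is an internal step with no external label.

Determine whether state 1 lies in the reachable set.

Guard filter leaves 9 enabled edge(s).
depth 0: {0}
depth 1: {2}  total {0,2}
Reachable = {0,2}

Answer: UNREACHABLE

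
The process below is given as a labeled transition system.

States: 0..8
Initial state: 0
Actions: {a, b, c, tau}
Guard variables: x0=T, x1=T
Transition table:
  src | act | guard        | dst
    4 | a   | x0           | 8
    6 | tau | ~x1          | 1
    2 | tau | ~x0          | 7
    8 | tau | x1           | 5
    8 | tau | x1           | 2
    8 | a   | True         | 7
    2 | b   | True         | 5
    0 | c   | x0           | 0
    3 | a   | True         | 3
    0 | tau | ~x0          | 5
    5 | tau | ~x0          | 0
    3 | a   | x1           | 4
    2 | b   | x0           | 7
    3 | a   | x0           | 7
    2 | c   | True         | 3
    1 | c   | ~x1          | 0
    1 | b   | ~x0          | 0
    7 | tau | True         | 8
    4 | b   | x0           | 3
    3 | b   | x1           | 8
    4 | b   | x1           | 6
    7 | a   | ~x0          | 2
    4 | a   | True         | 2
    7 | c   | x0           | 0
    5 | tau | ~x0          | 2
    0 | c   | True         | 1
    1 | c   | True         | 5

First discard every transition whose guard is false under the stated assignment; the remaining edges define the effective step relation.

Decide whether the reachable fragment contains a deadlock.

R = {0,1,5}
  0: c→0  c→1  [2 out]
  1: c→5  [1 out]
  5: ∅  [deadlock]
trace reaching 5: c·c

Answer: DEADLOCK at state 5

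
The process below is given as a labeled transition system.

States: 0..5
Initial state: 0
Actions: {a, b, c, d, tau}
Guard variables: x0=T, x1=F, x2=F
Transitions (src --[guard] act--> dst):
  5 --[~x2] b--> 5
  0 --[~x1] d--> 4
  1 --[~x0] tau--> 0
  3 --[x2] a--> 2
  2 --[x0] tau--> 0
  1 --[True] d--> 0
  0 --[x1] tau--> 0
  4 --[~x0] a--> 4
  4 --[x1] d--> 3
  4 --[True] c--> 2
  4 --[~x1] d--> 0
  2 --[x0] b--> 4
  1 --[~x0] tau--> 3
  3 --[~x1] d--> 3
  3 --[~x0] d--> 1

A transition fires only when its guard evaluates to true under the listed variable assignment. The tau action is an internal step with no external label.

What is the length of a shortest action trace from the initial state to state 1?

Answer: UNREACHABLE

Working:
BFS to 1:
  depth 0: {0}
  depth 1: {4}
  depth 2: {2}
1 never appears.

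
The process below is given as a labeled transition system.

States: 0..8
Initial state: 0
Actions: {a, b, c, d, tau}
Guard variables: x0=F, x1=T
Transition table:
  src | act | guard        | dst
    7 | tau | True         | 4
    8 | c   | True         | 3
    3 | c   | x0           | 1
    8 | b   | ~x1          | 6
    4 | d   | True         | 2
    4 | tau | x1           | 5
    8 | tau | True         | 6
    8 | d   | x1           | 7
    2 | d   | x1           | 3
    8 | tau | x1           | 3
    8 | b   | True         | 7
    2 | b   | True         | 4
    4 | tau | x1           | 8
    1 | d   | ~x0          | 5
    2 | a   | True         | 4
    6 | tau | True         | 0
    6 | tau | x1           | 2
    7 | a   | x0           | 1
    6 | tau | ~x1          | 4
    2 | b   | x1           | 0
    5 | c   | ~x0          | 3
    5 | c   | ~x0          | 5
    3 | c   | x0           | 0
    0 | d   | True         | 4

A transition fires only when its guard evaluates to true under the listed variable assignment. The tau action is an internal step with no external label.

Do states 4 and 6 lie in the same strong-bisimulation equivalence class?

Answer: NOT BISIMILAR

Trace:
Refine partition for ~:
  P[0] = {{0,1,2,3,4,5,6,7,8}}
  P[1] = {{0,1},{2},{3},{4},{5},{6,7},{8}}
  P[2] = {{0},{1},{2},{3},{4},{5},{6},{7},{8}}
stable after 3 split(s): 9 block(s)
4∈{4}, 6∈{6}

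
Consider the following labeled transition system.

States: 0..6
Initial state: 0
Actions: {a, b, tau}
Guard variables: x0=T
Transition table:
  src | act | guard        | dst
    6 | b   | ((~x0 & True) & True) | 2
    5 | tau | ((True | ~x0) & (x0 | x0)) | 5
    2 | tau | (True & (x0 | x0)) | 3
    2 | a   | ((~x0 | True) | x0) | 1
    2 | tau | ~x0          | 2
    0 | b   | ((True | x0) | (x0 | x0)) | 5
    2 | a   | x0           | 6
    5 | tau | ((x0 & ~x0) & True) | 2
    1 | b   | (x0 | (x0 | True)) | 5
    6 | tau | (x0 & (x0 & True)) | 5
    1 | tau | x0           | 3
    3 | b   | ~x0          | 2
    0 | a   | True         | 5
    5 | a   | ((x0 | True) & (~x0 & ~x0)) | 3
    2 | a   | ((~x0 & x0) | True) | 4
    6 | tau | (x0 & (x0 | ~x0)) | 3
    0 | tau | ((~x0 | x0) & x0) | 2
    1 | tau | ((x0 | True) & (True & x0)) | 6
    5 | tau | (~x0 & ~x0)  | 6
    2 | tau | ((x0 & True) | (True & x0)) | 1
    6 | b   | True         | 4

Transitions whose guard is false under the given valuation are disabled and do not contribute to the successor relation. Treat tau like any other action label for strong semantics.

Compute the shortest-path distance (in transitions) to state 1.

Answer: 2

Trace:
BFS to 1:
  Layer 0: {0}
  Layer 1: {2,5}
  Layer 2: {1,3,4,6}
1 enters at depth 2; path tau·a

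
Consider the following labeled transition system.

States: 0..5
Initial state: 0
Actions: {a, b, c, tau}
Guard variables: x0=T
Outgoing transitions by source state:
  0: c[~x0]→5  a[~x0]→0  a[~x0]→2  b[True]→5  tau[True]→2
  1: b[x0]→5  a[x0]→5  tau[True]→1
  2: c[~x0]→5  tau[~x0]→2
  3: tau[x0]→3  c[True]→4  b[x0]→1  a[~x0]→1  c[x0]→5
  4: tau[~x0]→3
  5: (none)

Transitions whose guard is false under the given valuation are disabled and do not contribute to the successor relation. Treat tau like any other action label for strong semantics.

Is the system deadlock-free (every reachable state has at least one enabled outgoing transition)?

Answer: DEADLOCK at state 2

Analysis:
R = {0,2,5}
  0: b→5  tau→2  [2 out]
  2: ∅  [deadlock]
  5: ∅  [deadlock]
Path to 2: tau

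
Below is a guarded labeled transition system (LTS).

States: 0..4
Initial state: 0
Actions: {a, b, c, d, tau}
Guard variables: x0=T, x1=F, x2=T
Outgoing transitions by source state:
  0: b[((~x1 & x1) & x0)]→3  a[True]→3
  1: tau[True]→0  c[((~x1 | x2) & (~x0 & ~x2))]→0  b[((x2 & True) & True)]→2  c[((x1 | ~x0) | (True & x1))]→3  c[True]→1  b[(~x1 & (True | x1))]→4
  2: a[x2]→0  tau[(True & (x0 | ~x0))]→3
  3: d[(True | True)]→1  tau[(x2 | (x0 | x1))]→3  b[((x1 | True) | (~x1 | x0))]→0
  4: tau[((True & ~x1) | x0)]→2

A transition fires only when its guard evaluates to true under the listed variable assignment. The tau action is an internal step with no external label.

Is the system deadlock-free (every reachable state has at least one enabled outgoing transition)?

Reachable = {0,1,2,3,4}
  0: a→3  [deg 1]
  1: b→2  b→4  c→1  tau→0  [deg 4]
  2: a→0  tau→3  [deg 2]
  3: b→0  d→1  tau→3  [deg 3]
  4: tau→2  [deg 1]

Answer: DEADLOCK-FREE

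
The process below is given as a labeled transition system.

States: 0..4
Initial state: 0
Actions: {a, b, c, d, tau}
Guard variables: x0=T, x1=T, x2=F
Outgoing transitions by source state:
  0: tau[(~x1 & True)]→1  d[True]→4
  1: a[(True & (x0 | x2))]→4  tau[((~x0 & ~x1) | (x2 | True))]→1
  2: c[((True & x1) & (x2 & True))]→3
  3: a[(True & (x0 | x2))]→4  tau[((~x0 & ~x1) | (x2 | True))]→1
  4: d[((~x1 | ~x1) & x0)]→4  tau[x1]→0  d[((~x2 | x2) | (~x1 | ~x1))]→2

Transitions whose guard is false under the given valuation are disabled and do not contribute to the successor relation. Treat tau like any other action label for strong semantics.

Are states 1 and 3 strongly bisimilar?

Answer: BISIMILAR

Trace:
Refine partition for ~:
  round 0: {{0,1,2,3,4}}
  round 1: {{0},{1,3},{2},{4}}
stable after 2 split(s): 4 block(s)
[1]={1,3}  [3]={1,3}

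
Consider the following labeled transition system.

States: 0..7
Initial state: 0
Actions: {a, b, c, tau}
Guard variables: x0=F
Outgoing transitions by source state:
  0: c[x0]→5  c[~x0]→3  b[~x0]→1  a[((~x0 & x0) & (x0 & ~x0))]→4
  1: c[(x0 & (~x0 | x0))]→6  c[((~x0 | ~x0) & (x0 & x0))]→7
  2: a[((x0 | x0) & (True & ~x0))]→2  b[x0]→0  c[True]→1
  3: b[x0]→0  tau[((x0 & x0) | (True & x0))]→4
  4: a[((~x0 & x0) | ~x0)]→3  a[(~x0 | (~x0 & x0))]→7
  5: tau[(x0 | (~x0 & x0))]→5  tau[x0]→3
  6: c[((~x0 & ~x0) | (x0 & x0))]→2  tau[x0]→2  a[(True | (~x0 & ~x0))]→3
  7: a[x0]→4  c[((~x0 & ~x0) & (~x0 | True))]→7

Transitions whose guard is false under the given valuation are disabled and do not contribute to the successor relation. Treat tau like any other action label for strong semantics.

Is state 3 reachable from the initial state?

8 transition(s) survive guard evaluation.
L0 = {0}
L1 = {1,3}  total {0,1,3}
R = {0,1,3}
trace reaching 3: c

Answer: REACHABLE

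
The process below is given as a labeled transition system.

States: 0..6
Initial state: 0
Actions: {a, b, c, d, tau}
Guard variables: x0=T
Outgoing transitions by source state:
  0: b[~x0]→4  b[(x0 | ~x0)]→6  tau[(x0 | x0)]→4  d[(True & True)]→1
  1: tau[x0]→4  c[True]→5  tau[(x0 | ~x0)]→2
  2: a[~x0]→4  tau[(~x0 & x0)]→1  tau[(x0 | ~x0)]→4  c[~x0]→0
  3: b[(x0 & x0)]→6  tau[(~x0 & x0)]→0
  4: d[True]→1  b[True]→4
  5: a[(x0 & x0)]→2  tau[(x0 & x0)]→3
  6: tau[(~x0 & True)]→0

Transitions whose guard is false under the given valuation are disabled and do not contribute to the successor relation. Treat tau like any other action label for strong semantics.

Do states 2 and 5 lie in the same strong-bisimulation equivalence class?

Answer: NOT BISIMILAR

Working:
Bisimulation quotient by refinement:
  round 0: {{0,1,2,3,4,5,6}}
  round 1: {{0},{1},{2},{3},{4},{5},{6}}
stable after 2 split(s): 7 block(s)
2∈{2}, 5∈{5}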